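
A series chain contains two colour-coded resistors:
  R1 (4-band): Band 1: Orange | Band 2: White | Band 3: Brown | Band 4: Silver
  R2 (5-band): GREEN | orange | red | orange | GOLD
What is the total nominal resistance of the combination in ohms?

R1: orange, white → 39; brown ×10 → 390 Ω.
R2: green, orange, red → 532; orange ×10^3 → 532000 Ω.
Series: 390 + 532000 = 532390 Ω.

532390 Ω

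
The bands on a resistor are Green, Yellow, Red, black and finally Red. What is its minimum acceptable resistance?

Green → 5 (first significant figure)
Yellow → 4 (second significant figure)
Red → 2 (third significant figure)
Black → ×1 multiplier
Red → ±2% tolerance
542 × 1 = 542 Ω
Minimum = 542 × (1 − 2/100) = 531.16 Ω.

531.16 Ω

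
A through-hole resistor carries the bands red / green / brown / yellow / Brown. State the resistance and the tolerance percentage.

2510000 Ω ±1%

Red → 2 (first significant figure)
Green → 5 (second significant figure)
Brown → 1 (third significant figure)
Yellow → ×10^4 multiplier
Brown → ±1% tolerance
251 × 10000 = 2510000 Ω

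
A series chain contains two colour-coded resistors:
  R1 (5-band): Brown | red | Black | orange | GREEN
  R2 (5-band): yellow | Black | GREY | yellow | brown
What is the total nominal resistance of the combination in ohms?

R1: brown, red, black → 120; orange ×10^3 → 120000 Ω.
R2: yellow, black, grey → 408; yellow ×10^4 → 4080000 Ω.
Series: 120000 + 4080000 = 4200000 Ω.

4200000 Ω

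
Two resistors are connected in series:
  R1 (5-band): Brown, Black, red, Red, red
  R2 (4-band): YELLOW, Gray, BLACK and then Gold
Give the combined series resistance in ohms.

10248 Ω

R1: brown, black, red → 102; red ×10^2 → 10200 Ω.
R2: yellow, grey → 48; black ×1 → 48 Ω.
Series: 10200 + 48 = 10248 Ω.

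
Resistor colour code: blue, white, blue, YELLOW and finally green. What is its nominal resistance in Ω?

Blue → 6 (first significant figure)
White → 9 (second significant figure)
Blue → 6 (third significant figure)
Yellow → ×10^4 multiplier
696 × 10000 = 6960000 Ω

6960000 Ω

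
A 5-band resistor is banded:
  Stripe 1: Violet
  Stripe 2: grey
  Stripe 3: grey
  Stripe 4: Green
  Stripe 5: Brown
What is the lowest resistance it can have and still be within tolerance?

78012000 Ω

Violet → 7 (first significant figure)
Grey → 8 (second significant figure)
Grey → 8 (third significant figure)
Green → ×10^5 multiplier
Brown → ±1% tolerance
788 × 100000 = 78800000 Ω
Lowest = 78800000 × (1 − 1/100) = 78012000 Ω.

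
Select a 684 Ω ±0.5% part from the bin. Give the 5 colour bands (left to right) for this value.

blue, grey, yellow, black, green

684 Ω = 684 × 10^0.
6 → blue
8 → grey
4 → yellow
Multiplier 10^0 → black.
±0.5% tolerance → green.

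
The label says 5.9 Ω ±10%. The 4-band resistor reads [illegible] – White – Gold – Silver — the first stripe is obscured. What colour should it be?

5.9 Ω = 59 × 10^-1.
The first band gives digit 5 of the significand, and 5 is green.

green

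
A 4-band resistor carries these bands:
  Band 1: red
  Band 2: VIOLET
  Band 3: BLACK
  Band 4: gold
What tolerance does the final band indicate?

±5%

The last band, gold, is the tolerance band.
Gold corresponds to ±5%.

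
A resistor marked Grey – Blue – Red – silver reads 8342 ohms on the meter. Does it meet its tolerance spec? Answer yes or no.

yes

Grey → 8 (first significant figure)
Blue → 6 (second significant figure)
Red → ×10^2 multiplier
Silver → ±10% tolerance
86 × 100 = 8600 Ω
Allowed range: 7740 Ω to 9460 Ω.
8342 ohms lies inside that range.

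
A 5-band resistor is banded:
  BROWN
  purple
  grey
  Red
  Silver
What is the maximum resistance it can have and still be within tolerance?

19580 Ω

Brown → 1 (first significant figure)
Violet → 7 (second significant figure)
Grey → 8 (third significant figure)
Red → ×10^2 multiplier
Silver → ±10% tolerance
178 × 100 = 17800 Ω
Maximum = 17800 × (1 + 10/100) = 19580 Ω.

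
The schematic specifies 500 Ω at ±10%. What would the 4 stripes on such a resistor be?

500 Ω = 50 × 10^1.
5 → green
0 → black
Multiplier 10^1 → brown.
±10% tolerance → silver.

green, black, brown, silver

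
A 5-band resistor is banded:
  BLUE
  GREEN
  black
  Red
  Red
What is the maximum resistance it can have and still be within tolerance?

66300 Ω

Blue → 6 (first significant figure)
Green → 5 (second significant figure)
Black → 0 (third significant figure)
Red → ×10^2 multiplier
Red → ±2% tolerance
650 × 100 = 65000 Ω
Maximum = 65000 × (1 + 2/100) = 66300 Ω.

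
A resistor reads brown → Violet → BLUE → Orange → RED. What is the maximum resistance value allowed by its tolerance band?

Brown → 1 (first significant figure)
Violet → 7 (second significant figure)
Blue → 6 (third significant figure)
Orange → ×10^3 multiplier
Red → ±2% tolerance
176 × 1000 = 176000 Ω
Maximum = 176000 × (1 + 2/100) = 179520 Ω.

179520 Ω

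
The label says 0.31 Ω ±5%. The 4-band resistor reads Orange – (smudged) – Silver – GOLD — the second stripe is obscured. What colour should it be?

brown

0.31 Ω = 31 × 10^-2.
The second band gives digit 1 of the significand, and 1 is brown.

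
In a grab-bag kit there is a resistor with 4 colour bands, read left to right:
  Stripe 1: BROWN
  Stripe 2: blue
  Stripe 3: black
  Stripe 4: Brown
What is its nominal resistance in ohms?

16 Ω

Brown → 1 (first significant figure)
Blue → 6 (second significant figure)
Black → ×1 multiplier
16 × 1 = 16 Ω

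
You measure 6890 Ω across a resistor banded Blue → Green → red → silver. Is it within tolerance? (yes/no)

yes

Blue → 6 (first significant figure)
Green → 5 (second significant figure)
Red → ×10^2 multiplier
Silver → ±10% tolerance
65 × 100 = 6500 Ω
Allowed range: 5850 Ω to 7150 Ω.
6890 Ω lies inside that range.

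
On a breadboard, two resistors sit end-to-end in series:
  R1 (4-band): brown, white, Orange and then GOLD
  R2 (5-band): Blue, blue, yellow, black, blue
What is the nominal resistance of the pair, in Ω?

R1: brown, white → 19; orange ×10^3 → 19000 Ω.
R2: blue, blue, yellow → 664; black ×1 → 664 Ω.
Series: 19000 + 664 = 19664 Ω.

19664 Ω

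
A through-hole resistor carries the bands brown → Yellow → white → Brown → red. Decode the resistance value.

Brown → 1 (first significant figure)
Yellow → 4 (second significant figure)
White → 9 (third significant figure)
Brown → ×10 multiplier
149 × 10 = 1490 Ω

1490 Ω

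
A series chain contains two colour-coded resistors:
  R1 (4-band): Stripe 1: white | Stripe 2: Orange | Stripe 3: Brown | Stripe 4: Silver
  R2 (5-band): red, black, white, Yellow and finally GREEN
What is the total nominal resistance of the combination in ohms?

R1: white, orange → 93; brown ×10 → 930 Ω.
R2: red, black, white → 209; yellow ×10^4 → 2090000 Ω.
Series: 930 + 2090000 = 2090930 Ω.

2090930 Ω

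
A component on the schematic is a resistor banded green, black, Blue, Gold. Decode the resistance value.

Green → 5 (first significant figure)
Black → 0 (second significant figure)
Blue → ×10^6 multiplier
50 × 1000000 = 50000000 Ω

50000000 Ω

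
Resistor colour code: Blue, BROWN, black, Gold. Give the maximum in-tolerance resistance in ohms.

64.05 Ω

Blue → 6 (first significant figure)
Brown → 1 (second significant figure)
Black → ×1 multiplier
Gold → ±5% tolerance
61 × 1 = 61 Ω
Maximum = 61 × (1 + 5/100) = 64.05 Ω.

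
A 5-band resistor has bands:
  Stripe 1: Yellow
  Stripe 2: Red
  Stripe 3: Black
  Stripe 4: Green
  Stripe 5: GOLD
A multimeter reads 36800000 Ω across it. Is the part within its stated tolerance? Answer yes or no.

Yellow → 4 (first significant figure)
Red → 2 (second significant figure)
Black → 0 (third significant figure)
Green → ×10^5 multiplier
Gold → ±5% tolerance
420 × 100000 = 42000000 Ω
Allowed range: 39900000 Ω to 44100000 Ω.
36800000 Ω lies outside that range.

no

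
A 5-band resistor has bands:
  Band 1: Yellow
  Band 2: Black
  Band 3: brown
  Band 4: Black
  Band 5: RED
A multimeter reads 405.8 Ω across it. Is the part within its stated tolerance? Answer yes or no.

yes

Yellow → 4 (first significant figure)
Black → 0 (second significant figure)
Brown → 1 (third significant figure)
Black → ×1 multiplier
Red → ±2% tolerance
401 × 1 = 401 Ω
Allowed range: 392.98 Ω to 409.02 Ω.
405.8 Ω lies inside that range.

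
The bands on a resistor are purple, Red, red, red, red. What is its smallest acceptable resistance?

Violet → 7 (first significant figure)
Red → 2 (second significant figure)
Red → 2 (third significant figure)
Red → ×10^2 multiplier
Red → ±2% tolerance
722 × 100 = 72200 Ω
Smallest = 72200 × (1 − 2/100) = 70756 Ω.

70756 Ω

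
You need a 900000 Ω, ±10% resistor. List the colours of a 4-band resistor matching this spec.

white, black, yellow, silver

900000 Ω = 90 × 10^4.
9 → white
0 → black
Multiplier 10^4 → yellow.
±10% tolerance → silver.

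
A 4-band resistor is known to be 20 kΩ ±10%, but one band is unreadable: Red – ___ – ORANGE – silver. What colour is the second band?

20000 Ω = 20 × 10^3.
The second band gives digit 0 of the significand, and 0 is black.

black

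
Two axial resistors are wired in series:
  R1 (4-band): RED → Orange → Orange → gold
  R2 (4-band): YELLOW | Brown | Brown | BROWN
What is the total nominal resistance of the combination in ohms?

R1: red, orange → 23; orange ×10^3 → 23000 Ω.
R2: yellow, brown → 41; brown ×10 → 410 Ω.
Series: 23000 + 410 = 23410 Ω.

23410 Ω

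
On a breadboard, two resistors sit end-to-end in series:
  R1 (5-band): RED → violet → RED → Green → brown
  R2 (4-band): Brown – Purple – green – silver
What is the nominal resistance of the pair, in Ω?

28900000 Ω

R1: red, violet, red → 272; green ×10^5 → 27200000 Ω.
R2: brown, violet → 17; green ×10^5 → 1700000 Ω.
Series: 27200000 + 1700000 = 28900000 Ω.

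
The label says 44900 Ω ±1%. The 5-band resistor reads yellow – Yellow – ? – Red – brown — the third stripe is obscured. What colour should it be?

white

44900 Ω = 449 × 10^2.
The third band gives digit 9 of the significand, and 9 is white.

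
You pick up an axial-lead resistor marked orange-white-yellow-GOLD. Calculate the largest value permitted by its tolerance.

409500 Ω

Orange → 3 (first significant figure)
White → 9 (second significant figure)
Yellow → ×10^4 multiplier
Gold → ±5% tolerance
39 × 10000 = 390000 Ω
Largest = 390000 × (1 + 5/100) = 409500 Ω.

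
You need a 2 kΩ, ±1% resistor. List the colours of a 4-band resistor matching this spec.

2000 Ω = 20 × 10^2.
2 → red
0 → black
Multiplier 10^2 → red.
±1% tolerance → brown.

red, black, red, brown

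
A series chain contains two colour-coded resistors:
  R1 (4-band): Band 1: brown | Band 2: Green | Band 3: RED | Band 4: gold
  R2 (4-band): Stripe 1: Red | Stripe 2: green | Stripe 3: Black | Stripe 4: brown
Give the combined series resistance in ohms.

R1: brown, green → 15; red ×10^2 → 1500 Ω.
R2: red, green → 25; black ×1 → 25 Ω.
Series: 1500 + 25 = 1525 Ω.

1525 Ω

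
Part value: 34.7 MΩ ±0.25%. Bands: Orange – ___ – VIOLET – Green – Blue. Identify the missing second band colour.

yellow

34700000 Ω = 347 × 10^5.
The second band gives digit 4 of the significand, and 4 is yellow.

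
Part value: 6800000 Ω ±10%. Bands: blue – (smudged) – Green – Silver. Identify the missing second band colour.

grey

6800000 Ω = 68 × 10^5.
The second band gives digit 8 of the significand, and 8 is grey.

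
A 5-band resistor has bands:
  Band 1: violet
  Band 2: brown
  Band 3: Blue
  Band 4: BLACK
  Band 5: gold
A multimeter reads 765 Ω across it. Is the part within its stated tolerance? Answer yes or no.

Violet → 7 (first significant figure)
Brown → 1 (second significant figure)
Blue → 6 (third significant figure)
Black → ×1 multiplier
Gold → ±5% tolerance
716 × 1 = 716 Ω
Allowed range: 680.2 Ω to 751.8 Ω.
765 Ω lies outside that range.

no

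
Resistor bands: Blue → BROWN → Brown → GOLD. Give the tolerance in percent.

±5%

The last band, gold, is the tolerance band.
Gold corresponds to ±5%.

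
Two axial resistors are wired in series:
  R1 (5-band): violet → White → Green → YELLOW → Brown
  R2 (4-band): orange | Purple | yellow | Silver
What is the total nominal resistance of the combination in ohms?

R1: violet, white, green → 795; yellow ×10^4 → 7950000 Ω.
R2: orange, violet → 37; yellow ×10^4 → 370000 Ω.
Series: 7950000 + 370000 = 8320000 Ω.

8320000 Ω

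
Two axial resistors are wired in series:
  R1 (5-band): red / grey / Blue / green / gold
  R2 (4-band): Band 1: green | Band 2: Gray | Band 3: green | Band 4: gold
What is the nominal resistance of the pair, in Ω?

34400000 Ω

R1: red, grey, blue → 286; green ×10^5 → 28600000 Ω.
R2: green, grey → 58; green ×10^5 → 5800000 Ω.
Series: 28600000 + 5800000 = 34400000 Ω.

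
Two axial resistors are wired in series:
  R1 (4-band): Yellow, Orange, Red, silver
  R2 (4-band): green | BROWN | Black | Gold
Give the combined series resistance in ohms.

R1: yellow, orange → 43; red ×10^2 → 4300 Ω.
R2: green, brown → 51; black ×1 → 51 Ω.
Series: 4300 + 51 = 4351 Ω.

4351 Ω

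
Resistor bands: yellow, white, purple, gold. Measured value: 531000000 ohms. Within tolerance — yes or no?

no

Yellow → 4 (first significant figure)
White → 9 (second significant figure)
Violet → ×10^7 multiplier
Gold → ±5% tolerance
49 × 10000000 = 490000000 Ω
Allowed range: 465500000 Ω to 514500000 Ω.
531000000 ohms lies outside that range.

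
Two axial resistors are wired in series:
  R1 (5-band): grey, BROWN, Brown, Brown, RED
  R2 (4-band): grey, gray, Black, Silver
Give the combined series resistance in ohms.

8198 Ω

R1: grey, brown, brown → 811; brown ×10 → 8110 Ω.
R2: grey, grey → 88; black ×1 → 88 Ω.
Series: 8110 + 88 = 8198 Ω.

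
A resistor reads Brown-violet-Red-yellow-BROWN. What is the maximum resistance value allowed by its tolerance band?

1737200 Ω

Brown → 1 (first significant figure)
Violet → 7 (second significant figure)
Red → 2 (third significant figure)
Yellow → ×10^4 multiplier
Brown → ±1% tolerance
172 × 10000 = 1720000 Ω
Maximum = 1720000 × (1 + 1/100) = 1737200 Ω.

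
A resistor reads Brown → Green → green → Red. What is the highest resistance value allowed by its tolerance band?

1530000 Ω

Brown → 1 (first significant figure)
Green → 5 (second significant figure)
Green → ×10^5 multiplier
Red → ±2% tolerance
15 × 100000 = 1500000 Ω
Highest = 1500000 × (1 + 2/100) = 1530000 Ω.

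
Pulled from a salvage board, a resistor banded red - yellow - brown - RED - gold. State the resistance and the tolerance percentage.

Red → 2 (first significant figure)
Yellow → 4 (second significant figure)
Brown → 1 (third significant figure)
Red → ×10^2 multiplier
Gold → ±5% tolerance
241 × 100 = 24100 Ω

24100 Ω ±5%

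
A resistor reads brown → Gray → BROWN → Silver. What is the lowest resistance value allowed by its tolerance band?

162 Ω

Brown → 1 (first significant figure)
Grey → 8 (second significant figure)
Brown → ×10 multiplier
Silver → ±10% tolerance
18 × 10 = 180 Ω
Lowest = 180 × (1 − 10/100) = 162 Ω.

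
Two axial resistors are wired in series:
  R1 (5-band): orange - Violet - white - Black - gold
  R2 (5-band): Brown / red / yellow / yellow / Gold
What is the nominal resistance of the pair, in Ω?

1240379 Ω

R1: orange, violet, white → 379; black ×1 → 379 Ω.
R2: brown, red, yellow → 124; yellow ×10^4 → 1240000 Ω.
Series: 379 + 1240000 = 1240379 Ω.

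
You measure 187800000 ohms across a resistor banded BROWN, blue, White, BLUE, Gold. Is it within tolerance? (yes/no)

no

Brown → 1 (first significant figure)
Blue → 6 (second significant figure)
White → 9 (third significant figure)
Blue → ×10^6 multiplier
Gold → ±5% tolerance
169 × 1000000 = 169000000 Ω
Allowed range: 160550000 Ω to 177450000 Ω.
187800000 ohms lies outside that range.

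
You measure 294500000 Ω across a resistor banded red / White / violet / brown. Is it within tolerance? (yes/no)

Red → 2 (first significant figure)
White → 9 (second significant figure)
Violet → ×10^7 multiplier
Brown → ±1% tolerance
29 × 10000000 = 290000000 Ω
Allowed range: 287100000 Ω to 292900000 Ω.
294500000 Ω lies outside that range.

no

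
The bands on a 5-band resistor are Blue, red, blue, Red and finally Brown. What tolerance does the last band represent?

The last band, brown, is the tolerance band.
Brown corresponds to ±1%.

±1%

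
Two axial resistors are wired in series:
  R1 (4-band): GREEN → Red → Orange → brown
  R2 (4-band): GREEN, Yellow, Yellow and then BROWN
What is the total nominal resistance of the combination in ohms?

R1: green, red → 52; orange ×10^3 → 52000 Ω.
R2: green, yellow → 54; yellow ×10^4 → 540000 Ω.
Series: 52000 + 540000 = 592000 Ω.

592000 Ω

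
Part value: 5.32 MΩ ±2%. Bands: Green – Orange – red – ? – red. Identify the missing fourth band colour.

yellow

5320000 Ω = 532 × 10^4.
The fourth band is the multiplier, 10^4, which is yellow.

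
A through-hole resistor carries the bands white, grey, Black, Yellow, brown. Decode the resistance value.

White → 9 (first significant figure)
Grey → 8 (second significant figure)
Black → 0 (third significant figure)
Yellow → ×10^4 multiplier
980 × 10000 = 9800000 Ω

9800000 Ω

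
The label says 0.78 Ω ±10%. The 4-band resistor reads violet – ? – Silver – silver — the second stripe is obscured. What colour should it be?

0.78 Ω = 78 × 10^-2.
The second band gives digit 8 of the significand, and 8 is grey.

grey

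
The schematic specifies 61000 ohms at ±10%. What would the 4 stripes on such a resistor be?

61000 Ω = 61 × 10^3.
6 → blue
1 → brown
Multiplier 10^3 → orange.
±10% tolerance → silver.

blue, brown, orange, silver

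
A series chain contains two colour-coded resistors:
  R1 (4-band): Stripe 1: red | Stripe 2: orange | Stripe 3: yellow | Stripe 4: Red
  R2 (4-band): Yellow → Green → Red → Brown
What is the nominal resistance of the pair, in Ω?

234500 Ω

R1: red, orange → 23; yellow ×10^4 → 230000 Ω.
R2: yellow, green → 45; red ×10^2 → 4500 Ω.
Series: 230000 + 4500 = 234500 Ω.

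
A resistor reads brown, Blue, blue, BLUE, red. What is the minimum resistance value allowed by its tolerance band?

Brown → 1 (first significant figure)
Blue → 6 (second significant figure)
Blue → 6 (third significant figure)
Blue → ×10^6 multiplier
Red → ±2% tolerance
166 × 1000000 = 166000000 Ω
Minimum = 166000000 × (1 − 2/100) = 162680000 Ω.

162680000 Ω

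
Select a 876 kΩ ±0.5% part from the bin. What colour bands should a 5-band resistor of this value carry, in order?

876000 Ω = 876 × 10^3.
8 → grey
7 → violet
6 → blue
Multiplier 10^3 → orange.
±0.5% tolerance → green.

grey, violet, blue, orange, green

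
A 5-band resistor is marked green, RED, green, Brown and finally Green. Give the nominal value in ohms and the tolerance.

Green → 5 (first significant figure)
Red → 2 (second significant figure)
Green → 5 (third significant figure)
Brown → ×10 multiplier
Green → ±0.5% tolerance
525 × 10 = 5250 Ω

5250 Ω ±0.5%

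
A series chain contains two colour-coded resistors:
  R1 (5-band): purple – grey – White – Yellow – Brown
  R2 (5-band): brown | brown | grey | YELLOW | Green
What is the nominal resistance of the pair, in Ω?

R1: violet, grey, white → 789; yellow ×10^4 → 7890000 Ω.
R2: brown, brown, grey → 118; yellow ×10^4 → 1180000 Ω.
Series: 7890000 + 1180000 = 9070000 Ω.

9070000 Ω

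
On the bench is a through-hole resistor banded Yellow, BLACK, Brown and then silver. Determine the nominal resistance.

Yellow → 4 (first significant figure)
Black → 0 (second significant figure)
Brown → ×10 multiplier
40 × 10 = 400 Ω

400 Ω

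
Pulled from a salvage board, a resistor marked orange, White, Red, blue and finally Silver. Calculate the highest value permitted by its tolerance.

431200000 Ω

Orange → 3 (first significant figure)
White → 9 (second significant figure)
Red → 2 (third significant figure)
Blue → ×10^6 multiplier
Silver → ±10% tolerance
392 × 1000000 = 392000000 Ω
Highest = 392000000 × (1 + 10/100) = 431200000 Ω.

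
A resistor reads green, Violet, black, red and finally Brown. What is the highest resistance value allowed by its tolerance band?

Green → 5 (first significant figure)
Violet → 7 (second significant figure)
Black → 0 (third significant figure)
Red → ×10^2 multiplier
Brown → ±1% tolerance
570 × 100 = 57000 Ω
Highest = 57000 × (1 + 1/100) = 57570 Ω.

57570 Ω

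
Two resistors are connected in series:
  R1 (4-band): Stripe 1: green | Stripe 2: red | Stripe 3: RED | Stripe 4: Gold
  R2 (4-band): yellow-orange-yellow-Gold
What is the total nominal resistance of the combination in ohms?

435200 Ω

R1: green, red → 52; red ×10^2 → 5200 Ω.
R2: yellow, orange → 43; yellow ×10^4 → 430000 Ω.
Series: 5200 + 430000 = 435200 Ω.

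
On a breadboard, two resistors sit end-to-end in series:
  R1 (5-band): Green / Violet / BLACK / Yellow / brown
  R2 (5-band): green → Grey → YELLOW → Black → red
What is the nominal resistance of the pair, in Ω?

5700584 Ω

R1: green, violet, black → 570; yellow ×10^4 → 5700000 Ω.
R2: green, grey, yellow → 584; black ×1 → 584 Ω.
Series: 5700000 + 584 = 5700584 Ω.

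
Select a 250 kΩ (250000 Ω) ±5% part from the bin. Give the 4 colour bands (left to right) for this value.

red, green, yellow, gold

250000 Ω = 25 × 10^4.
2 → red
5 → green
Multiplier 10^4 → yellow.
±5% tolerance → gold.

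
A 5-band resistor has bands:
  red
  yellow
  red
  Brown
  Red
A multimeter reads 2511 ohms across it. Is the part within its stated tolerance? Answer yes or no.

no

Red → 2 (first significant figure)
Yellow → 4 (second significant figure)
Red → 2 (third significant figure)
Brown → ×10 multiplier
Red → ±2% tolerance
242 × 10 = 2420 Ω
Allowed range: 2371.6 Ω to 2468.4 Ω.
2511 ohms lies outside that range.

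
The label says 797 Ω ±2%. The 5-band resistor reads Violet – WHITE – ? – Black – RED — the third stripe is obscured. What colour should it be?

797 Ω = 797 × 10^0.
The third band gives digit 7 of the significand, and 7 is violet.

violet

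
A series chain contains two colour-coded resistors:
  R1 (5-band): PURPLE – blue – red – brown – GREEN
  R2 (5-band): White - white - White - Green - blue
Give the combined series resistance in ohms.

R1: violet, blue, red → 762; brown ×10 → 7620 Ω.
R2: white, white, white → 999; green ×10^5 → 99900000 Ω.
Series: 7620 + 99900000 = 99907620 Ω.

99907620 Ω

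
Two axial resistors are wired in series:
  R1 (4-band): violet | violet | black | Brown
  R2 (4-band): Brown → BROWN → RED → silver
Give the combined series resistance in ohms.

R1: violet, violet → 77; black ×1 → 77 Ω.
R2: brown, brown → 11; red ×10^2 → 1100 Ω.
Series: 77 + 1100 = 1177 Ω.

1177 Ω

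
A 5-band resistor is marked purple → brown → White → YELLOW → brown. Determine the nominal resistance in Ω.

7190000 Ω

Violet → 7 (first significant figure)
Brown → 1 (second significant figure)
White → 9 (third significant figure)
Yellow → ×10^4 multiplier
719 × 10000 = 7190000 Ω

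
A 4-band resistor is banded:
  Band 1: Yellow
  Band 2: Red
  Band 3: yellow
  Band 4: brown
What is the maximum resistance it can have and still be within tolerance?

Yellow → 4 (first significant figure)
Red → 2 (second significant figure)
Yellow → ×10^4 multiplier
Brown → ±1% tolerance
42 × 10000 = 420000 Ω
Maximum = 420000 × (1 + 1/100) = 424200 Ω.

424200 Ω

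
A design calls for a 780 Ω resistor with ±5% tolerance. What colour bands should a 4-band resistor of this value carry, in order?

780 Ω = 78 × 10^1.
7 → violet
8 → grey
Multiplier 10^1 → brown.
±5% tolerance → gold.

violet, grey, brown, gold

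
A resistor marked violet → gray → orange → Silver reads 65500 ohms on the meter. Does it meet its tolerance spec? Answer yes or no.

Violet → 7 (first significant figure)
Grey → 8 (second significant figure)
Orange → ×10^3 multiplier
Silver → ±10% tolerance
78 × 1000 = 78000 Ω
Allowed range: 70200 Ω to 85800 Ω.
65500 ohms lies outside that range.

no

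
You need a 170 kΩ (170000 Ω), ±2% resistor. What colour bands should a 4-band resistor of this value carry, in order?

brown, violet, yellow, red

170000 Ω = 17 × 10^4.
1 → brown
7 → violet
Multiplier 10^4 → yellow.
±2% tolerance → red.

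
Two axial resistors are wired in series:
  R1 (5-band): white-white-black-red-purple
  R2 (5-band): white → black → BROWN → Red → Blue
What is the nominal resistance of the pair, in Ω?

189100 Ω

R1: white, white, black → 990; red ×10^2 → 99000 Ω.
R2: white, black, brown → 901; red ×10^2 → 90100 Ω.
Series: 99000 + 90100 = 189100 Ω.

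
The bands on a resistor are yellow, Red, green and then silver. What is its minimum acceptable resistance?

3780000 Ω

Yellow → 4 (first significant figure)
Red → 2 (second significant figure)
Green → ×10^5 multiplier
Silver → ±10% tolerance
42 × 100000 = 4200000 Ω
Minimum = 4200000 × (1 − 10/100) = 3780000 Ω.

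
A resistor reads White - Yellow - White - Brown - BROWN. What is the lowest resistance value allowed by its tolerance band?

9395.1 Ω

White → 9 (first significant figure)
Yellow → 4 (second significant figure)
White → 9 (third significant figure)
Brown → ×10 multiplier
Brown → ±1% tolerance
949 × 10 = 9490 Ω
Lowest = 9490 × (1 − 1/100) = 9395.1 Ω.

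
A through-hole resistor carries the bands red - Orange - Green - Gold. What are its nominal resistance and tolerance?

Red → 2 (first significant figure)
Orange → 3 (second significant figure)
Green → ×10^5 multiplier
Gold → ±5% tolerance
23 × 100000 = 2300000 Ω

2300000 Ω ±5%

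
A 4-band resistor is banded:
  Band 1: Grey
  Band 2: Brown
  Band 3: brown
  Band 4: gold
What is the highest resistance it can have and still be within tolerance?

850.5 Ω

Grey → 8 (first significant figure)
Brown → 1 (second significant figure)
Brown → ×10 multiplier
Gold → ±5% tolerance
81 × 10 = 810 Ω
Highest = 810 × (1 + 5/100) = 850.5 Ω.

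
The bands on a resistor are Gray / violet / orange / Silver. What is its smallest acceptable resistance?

78300 Ω

Grey → 8 (first significant figure)
Violet → 7 (second significant figure)
Orange → ×10^3 multiplier
Silver → ±10% tolerance
87 × 1000 = 87000 Ω
Smallest = 87000 × (1 − 10/100) = 78300 Ω.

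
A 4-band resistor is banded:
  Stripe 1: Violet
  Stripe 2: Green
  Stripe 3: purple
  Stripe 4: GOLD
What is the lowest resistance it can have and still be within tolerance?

712500000 Ω

Violet → 7 (first significant figure)
Green → 5 (second significant figure)
Violet → ×10^7 multiplier
Gold → ±5% tolerance
75 × 10000000 = 750000000 Ω
Lowest = 750000000 × (1 − 5/100) = 712500000 Ω.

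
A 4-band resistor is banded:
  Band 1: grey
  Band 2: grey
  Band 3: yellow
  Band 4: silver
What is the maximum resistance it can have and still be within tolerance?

Grey → 8 (first significant figure)
Grey → 8 (second significant figure)
Yellow → ×10^4 multiplier
Silver → ±10% tolerance
88 × 10000 = 880000 Ω
Maximum = 880000 × (1 + 10/100) = 968000 Ω.

968000 Ω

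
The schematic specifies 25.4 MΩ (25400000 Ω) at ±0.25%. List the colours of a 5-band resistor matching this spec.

25400000 Ω = 254 × 10^5.
2 → red
5 → green
4 → yellow
Multiplier 10^5 → green.
±0.25% tolerance → blue.

red, green, yellow, green, blue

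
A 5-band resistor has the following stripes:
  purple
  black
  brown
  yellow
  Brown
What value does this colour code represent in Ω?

Violet → 7 (first significant figure)
Black → 0 (second significant figure)
Brown → 1 (third significant figure)
Yellow → ×10^4 multiplier
701 × 10000 = 7010000 Ω

7010000 Ω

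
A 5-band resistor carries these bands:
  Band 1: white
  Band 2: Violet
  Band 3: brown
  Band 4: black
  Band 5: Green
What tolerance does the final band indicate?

The last band, green, is the tolerance band.
Green corresponds to ±0.5%.

±0.5%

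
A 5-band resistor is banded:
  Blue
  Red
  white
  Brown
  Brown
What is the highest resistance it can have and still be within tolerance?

Blue → 6 (first significant figure)
Red → 2 (second significant figure)
White → 9 (third significant figure)
Brown → ×10 multiplier
Brown → ±1% tolerance
629 × 10 = 6290 Ω
Highest = 6290 × (1 + 1/100) = 6352.9 Ω.

6352.9 Ω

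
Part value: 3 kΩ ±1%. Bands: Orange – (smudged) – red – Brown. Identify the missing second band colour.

black

3000 Ω = 30 × 10^2.
The second band gives digit 0 of the significand, and 0 is black.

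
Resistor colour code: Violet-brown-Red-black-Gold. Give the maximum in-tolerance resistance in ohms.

Violet → 7 (first significant figure)
Brown → 1 (second significant figure)
Red → 2 (third significant figure)
Black → ×1 multiplier
Gold → ±5% tolerance
712 × 1 = 712 Ω
Maximum = 712 × (1 + 5/100) = 747.6 Ω.

747.6 Ω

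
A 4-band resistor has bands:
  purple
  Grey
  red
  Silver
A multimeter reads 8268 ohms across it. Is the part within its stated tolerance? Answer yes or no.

Violet → 7 (first significant figure)
Grey → 8 (second significant figure)
Red → ×10^2 multiplier
Silver → ±10% tolerance
78 × 100 = 7800 Ω
Allowed range: 7020 Ω to 8580 Ω.
8268 ohms lies inside that range.

yes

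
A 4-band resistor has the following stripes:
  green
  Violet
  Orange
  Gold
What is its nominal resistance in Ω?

57000 Ω

Green → 5 (first significant figure)
Violet → 7 (second significant figure)
Orange → ×10^3 multiplier
57 × 1000 = 57000 Ω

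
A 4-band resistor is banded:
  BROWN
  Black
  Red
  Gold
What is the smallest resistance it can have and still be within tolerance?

950 Ω

Brown → 1 (first significant figure)
Black → 0 (second significant figure)
Red → ×10^2 multiplier
Gold → ±5% tolerance
10 × 100 = 1000 Ω
Smallest = 1000 × (1 − 5/100) = 950 Ω.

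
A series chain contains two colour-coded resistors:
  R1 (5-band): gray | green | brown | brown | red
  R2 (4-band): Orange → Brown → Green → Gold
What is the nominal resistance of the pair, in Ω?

3108510 Ω

R1: grey, green, brown → 851; brown ×10 → 8510 Ω.
R2: orange, brown → 31; green ×10^5 → 3100000 Ω.
Series: 8510 + 3100000 = 3108510 Ω.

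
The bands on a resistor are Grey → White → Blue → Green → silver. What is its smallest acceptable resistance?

80640000 Ω

Grey → 8 (first significant figure)
White → 9 (second significant figure)
Blue → 6 (third significant figure)
Green → ×10^5 multiplier
Silver → ±10% tolerance
896 × 100000 = 89600000 Ω
Smallest = 89600000 × (1 − 10/100) = 80640000 Ω.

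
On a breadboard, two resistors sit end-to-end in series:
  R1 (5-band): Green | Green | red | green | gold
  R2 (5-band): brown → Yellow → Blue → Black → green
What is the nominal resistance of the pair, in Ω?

55200146 Ω

R1: green, green, red → 552; green ×10^5 → 55200000 Ω.
R2: brown, yellow, blue → 146; black ×1 → 146 Ω.
Series: 55200000 + 146 = 55200146 Ω.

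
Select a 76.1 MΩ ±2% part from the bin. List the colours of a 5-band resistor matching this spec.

violet, blue, brown, green, red

76100000 Ω = 761 × 10^5.
7 → violet
6 → blue
1 → brown
Multiplier 10^5 → green.
±2% tolerance → red.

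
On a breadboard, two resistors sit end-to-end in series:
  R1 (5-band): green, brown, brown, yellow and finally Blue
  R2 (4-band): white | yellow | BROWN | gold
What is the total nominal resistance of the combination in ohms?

5110940 Ω

R1: green, brown, brown → 511; yellow ×10^4 → 5110000 Ω.
R2: white, yellow → 94; brown ×10 → 940 Ω.
Series: 5110000 + 940 = 5110940 Ω.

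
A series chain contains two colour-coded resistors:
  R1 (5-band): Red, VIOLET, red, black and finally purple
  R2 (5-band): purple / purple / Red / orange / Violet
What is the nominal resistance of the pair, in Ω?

R1: red, violet, red → 272; black ×1 → 272 Ω.
R2: violet, violet, red → 772; orange ×10^3 → 772000 Ω.
Series: 272 + 772000 = 772272 Ω.

772272 Ω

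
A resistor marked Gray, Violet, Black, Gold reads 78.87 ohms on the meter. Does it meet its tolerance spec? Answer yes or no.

Grey → 8 (first significant figure)
Violet → 7 (second significant figure)
Black → ×1 multiplier
Gold → ±5% tolerance
87 × 1 = 87 Ω
Allowed range: 82.65 Ω to 91.35 Ω.
78.87 ohms lies outside that range.

no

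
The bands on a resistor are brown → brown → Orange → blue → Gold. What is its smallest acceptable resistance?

107350000 Ω

Brown → 1 (first significant figure)
Brown → 1 (second significant figure)
Orange → 3 (third significant figure)
Blue → ×10^6 multiplier
Gold → ±5% tolerance
113 × 1000000 = 113000000 Ω
Smallest = 113000000 × (1 − 5/100) = 107350000 Ω.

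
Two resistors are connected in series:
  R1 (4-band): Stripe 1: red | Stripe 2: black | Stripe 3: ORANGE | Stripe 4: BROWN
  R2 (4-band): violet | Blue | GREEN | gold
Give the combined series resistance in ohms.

R1: red, black → 20; orange ×10^3 → 20000 Ω.
R2: violet, blue → 76; green ×10^5 → 7600000 Ω.
Series: 20000 + 7600000 = 7620000 Ω.

7620000 Ω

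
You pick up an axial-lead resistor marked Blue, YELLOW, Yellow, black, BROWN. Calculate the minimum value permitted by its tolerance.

637.56 Ω

Blue → 6 (first significant figure)
Yellow → 4 (second significant figure)
Yellow → 4 (third significant figure)
Black → ×1 multiplier
Brown → ±1% tolerance
644 × 1 = 644 Ω
Minimum = 644 × (1 − 1/100) = 637.56 Ω.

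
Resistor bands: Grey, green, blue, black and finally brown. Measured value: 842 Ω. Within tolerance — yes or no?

no

Grey → 8 (first significant figure)
Green → 5 (second significant figure)
Blue → 6 (third significant figure)
Black → ×1 multiplier
Brown → ±1% tolerance
856 × 1 = 856 Ω
Allowed range: 847.44 Ω to 864.56 Ω.
842 Ω lies outside that range.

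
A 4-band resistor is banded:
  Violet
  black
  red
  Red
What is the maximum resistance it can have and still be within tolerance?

7140 Ω

Violet → 7 (first significant figure)
Black → 0 (second significant figure)
Red → ×10^2 multiplier
Red → ±2% tolerance
70 × 100 = 7000 Ω
Maximum = 7000 × (1 + 2/100) = 7140 Ω.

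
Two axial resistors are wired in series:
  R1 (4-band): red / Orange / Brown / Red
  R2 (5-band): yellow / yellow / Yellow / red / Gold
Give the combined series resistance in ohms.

44630 Ω

R1: red, orange → 23; brown ×10 → 230 Ω.
R2: yellow, yellow, yellow → 444; red ×10^2 → 44400 Ω.
Series: 230 + 44400 = 44630 Ω.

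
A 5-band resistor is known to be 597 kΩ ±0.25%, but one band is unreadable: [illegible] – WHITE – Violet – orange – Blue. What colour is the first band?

green

597000 Ω = 597 × 10^3.
The first band gives digit 5 of the significand, and 5 is green.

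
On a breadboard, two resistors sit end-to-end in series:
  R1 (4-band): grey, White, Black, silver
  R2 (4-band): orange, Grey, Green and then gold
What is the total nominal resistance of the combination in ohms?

R1: grey, white → 89; black ×1 → 89 Ω.
R2: orange, grey → 38; green ×10^5 → 3800000 Ω.
Series: 89 + 3800000 = 3800089 Ω.

3800089 Ω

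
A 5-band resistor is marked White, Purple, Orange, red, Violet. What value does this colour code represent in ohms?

White → 9 (first significant figure)
Violet → 7 (second significant figure)
Orange → 3 (third significant figure)
Red → ×10^2 multiplier
973 × 100 = 97300 Ω

97300 Ω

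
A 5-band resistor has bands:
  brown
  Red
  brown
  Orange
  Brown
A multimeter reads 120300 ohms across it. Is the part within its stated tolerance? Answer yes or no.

Brown → 1 (first significant figure)
Red → 2 (second significant figure)
Brown → 1 (third significant figure)
Orange → ×10^3 multiplier
Brown → ±1% tolerance
121 × 1000 = 121000 Ω
Allowed range: 119790 Ω to 122210 Ω.
120300 ohms lies inside that range.

yes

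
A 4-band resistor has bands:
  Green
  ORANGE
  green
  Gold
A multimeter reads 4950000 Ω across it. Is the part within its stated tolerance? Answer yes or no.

Green → 5 (first significant figure)
Orange → 3 (second significant figure)
Green → ×10^5 multiplier
Gold → ±5% tolerance
53 × 100000 = 5300000 Ω
Allowed range: 5035000 Ω to 5565000 Ω.
4950000 Ω lies outside that range.

no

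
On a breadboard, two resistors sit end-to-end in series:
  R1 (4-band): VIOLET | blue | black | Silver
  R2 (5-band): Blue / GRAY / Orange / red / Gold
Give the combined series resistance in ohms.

68376 Ω

R1: violet, blue → 76; black ×1 → 76 Ω.
R2: blue, grey, orange → 683; red ×10^2 → 68300 Ω.
Series: 76 + 68300 = 68376 Ω.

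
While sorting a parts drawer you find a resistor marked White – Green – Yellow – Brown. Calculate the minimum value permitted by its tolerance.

940500 Ω

White → 9 (first significant figure)
Green → 5 (second significant figure)
Yellow → ×10^4 multiplier
Brown → ±1% tolerance
95 × 10000 = 950000 Ω
Minimum = 950000 × (1 − 1/100) = 940500 Ω.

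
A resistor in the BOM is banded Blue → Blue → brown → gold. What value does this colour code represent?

660 Ω

Blue → 6 (first significant figure)
Blue → 6 (second significant figure)
Brown → ×10 multiplier
66 × 10 = 660 Ω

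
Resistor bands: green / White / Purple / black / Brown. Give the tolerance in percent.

The last band, brown, is the tolerance band.
Brown corresponds to ±1%.

±1%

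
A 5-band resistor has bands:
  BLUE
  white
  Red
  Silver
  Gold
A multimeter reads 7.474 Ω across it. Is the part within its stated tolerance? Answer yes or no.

Blue → 6 (first significant figure)
White → 9 (second significant figure)
Red → 2 (third significant figure)
Silver → ×0.01 multiplier
Gold → ±5% tolerance
692 × 0.01 = 6.92 Ω
Allowed range: 6.574 Ω to 7.266 Ω.
7.474 Ω lies outside that range.

no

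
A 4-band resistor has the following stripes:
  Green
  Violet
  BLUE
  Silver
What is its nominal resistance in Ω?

Green → 5 (first significant figure)
Violet → 7 (second significant figure)
Blue → ×10^6 multiplier
57 × 1000000 = 57000000 Ω

57000000 Ω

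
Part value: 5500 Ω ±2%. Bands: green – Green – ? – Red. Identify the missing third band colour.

red

5500 Ω = 55 × 10^2.
The third band is the multiplier, 10^2, which is red.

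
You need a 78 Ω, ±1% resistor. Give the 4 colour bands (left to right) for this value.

78 Ω = 78 × 10^0.
7 → violet
8 → grey
Multiplier 10^0 → black.
±1% tolerance → brown.

violet, grey, black, brown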